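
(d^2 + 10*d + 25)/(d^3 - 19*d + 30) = (d + 5)/(d^2 - 5*d + 6)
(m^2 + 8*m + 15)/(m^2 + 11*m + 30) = (m + 3)/(m + 6)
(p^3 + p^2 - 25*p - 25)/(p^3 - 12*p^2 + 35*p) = (p^2 + 6*p + 5)/(p*(p - 7))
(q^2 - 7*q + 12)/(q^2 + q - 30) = (q^2 - 7*q + 12)/(q^2 + q - 30)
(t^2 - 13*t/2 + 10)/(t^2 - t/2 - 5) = (t - 4)/(t + 2)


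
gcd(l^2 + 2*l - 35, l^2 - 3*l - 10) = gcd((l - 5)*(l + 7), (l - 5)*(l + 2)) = l - 5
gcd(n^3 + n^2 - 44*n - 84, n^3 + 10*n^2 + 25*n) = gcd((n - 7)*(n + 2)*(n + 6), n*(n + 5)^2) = 1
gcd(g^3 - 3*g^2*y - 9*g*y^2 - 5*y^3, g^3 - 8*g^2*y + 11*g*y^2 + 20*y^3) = -g^2 + 4*g*y + 5*y^2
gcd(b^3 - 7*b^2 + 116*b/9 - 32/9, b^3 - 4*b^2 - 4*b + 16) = b - 4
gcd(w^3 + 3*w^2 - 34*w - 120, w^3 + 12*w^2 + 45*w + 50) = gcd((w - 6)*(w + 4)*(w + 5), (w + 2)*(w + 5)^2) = w + 5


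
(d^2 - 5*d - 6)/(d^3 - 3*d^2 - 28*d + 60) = (d + 1)/(d^2 + 3*d - 10)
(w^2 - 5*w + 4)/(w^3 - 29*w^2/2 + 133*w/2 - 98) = 2*(w - 1)/(2*w^2 - 21*w + 49)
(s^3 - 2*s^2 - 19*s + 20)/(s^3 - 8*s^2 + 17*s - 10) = (s + 4)/(s - 2)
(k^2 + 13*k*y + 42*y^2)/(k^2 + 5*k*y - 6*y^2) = (-k - 7*y)/(-k + y)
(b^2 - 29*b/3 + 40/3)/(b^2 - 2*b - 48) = (b - 5/3)/(b + 6)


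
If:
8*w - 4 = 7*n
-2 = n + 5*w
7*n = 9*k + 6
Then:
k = -170/129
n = -36/43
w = -10/43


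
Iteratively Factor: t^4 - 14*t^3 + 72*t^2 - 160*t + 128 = (t - 4)*(t^3 - 10*t^2 + 32*t - 32) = (t - 4)^2*(t^2 - 6*t + 8) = (t - 4)^3*(t - 2)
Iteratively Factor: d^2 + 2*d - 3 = (d - 1)*(d + 3)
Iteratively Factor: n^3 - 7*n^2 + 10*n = (n)*(n^2 - 7*n + 10) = n*(n - 5)*(n - 2)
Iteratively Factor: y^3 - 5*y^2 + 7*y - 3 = (y - 1)*(y^2 - 4*y + 3) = (y - 1)^2*(y - 3)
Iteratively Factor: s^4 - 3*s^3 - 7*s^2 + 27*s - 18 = (s + 3)*(s^3 - 6*s^2 + 11*s - 6) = (s - 3)*(s + 3)*(s^2 - 3*s + 2) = (s - 3)*(s - 1)*(s + 3)*(s - 2)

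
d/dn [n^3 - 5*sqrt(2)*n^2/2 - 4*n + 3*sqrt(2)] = 3*n^2 - 5*sqrt(2)*n - 4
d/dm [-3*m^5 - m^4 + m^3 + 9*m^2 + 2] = m*(-15*m^3 - 4*m^2 + 3*m + 18)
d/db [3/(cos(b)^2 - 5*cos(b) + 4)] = 3*(2*cos(b) - 5)*sin(b)/(cos(b)^2 - 5*cos(b) + 4)^2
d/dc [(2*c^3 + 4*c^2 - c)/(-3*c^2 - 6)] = (-2*c^4 - 13*c^2 - 16*c + 2)/(3*(c^4 + 4*c^2 + 4))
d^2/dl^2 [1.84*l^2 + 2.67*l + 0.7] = 3.68000000000000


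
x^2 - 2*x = x*(x - 2)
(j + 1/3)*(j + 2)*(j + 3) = j^3 + 16*j^2/3 + 23*j/3 + 2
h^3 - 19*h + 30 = (h - 3)*(h - 2)*(h + 5)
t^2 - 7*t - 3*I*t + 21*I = (t - 7)*(t - 3*I)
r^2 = r^2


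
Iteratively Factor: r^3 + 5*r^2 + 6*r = (r + 2)*(r^2 + 3*r) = (r + 2)*(r + 3)*(r)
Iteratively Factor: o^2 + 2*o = (o)*(o + 2)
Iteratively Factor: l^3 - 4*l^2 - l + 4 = (l + 1)*(l^2 - 5*l + 4) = (l - 1)*(l + 1)*(l - 4)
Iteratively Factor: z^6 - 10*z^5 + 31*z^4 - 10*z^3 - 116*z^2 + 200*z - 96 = (z - 4)*(z^5 - 6*z^4 + 7*z^3 + 18*z^2 - 44*z + 24) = (z - 4)*(z - 2)*(z^4 - 4*z^3 - z^2 + 16*z - 12) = (z - 4)*(z - 3)*(z - 2)*(z^3 - z^2 - 4*z + 4) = (z - 4)*(z - 3)*(z - 2)*(z + 2)*(z^2 - 3*z + 2) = (z - 4)*(z - 3)*(z - 2)^2*(z + 2)*(z - 1)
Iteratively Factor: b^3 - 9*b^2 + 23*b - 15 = (b - 3)*(b^2 - 6*b + 5) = (b - 3)*(b - 1)*(b - 5)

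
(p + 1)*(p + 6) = p^2 + 7*p + 6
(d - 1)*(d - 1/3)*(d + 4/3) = d^3 - 13*d/9 + 4/9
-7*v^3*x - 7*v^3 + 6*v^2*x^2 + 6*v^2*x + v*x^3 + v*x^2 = (-v + x)*(7*v + x)*(v*x + v)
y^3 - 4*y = y*(y - 2)*(y + 2)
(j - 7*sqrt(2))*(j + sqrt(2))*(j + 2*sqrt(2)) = j^3 - 4*sqrt(2)*j^2 - 38*j - 28*sqrt(2)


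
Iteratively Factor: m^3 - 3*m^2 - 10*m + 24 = (m + 3)*(m^2 - 6*m + 8) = (m - 2)*(m + 3)*(m - 4)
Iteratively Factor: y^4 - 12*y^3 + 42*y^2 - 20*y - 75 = (y - 5)*(y^3 - 7*y^2 + 7*y + 15) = (y - 5)*(y + 1)*(y^2 - 8*y + 15) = (y - 5)^2*(y + 1)*(y - 3)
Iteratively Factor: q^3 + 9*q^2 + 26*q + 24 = (q + 4)*(q^2 + 5*q + 6) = (q + 3)*(q + 4)*(q + 2)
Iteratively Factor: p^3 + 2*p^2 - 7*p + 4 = (p - 1)*(p^2 + 3*p - 4) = (p - 1)*(p + 4)*(p - 1)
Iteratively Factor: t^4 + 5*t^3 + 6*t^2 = (t)*(t^3 + 5*t^2 + 6*t) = t*(t + 3)*(t^2 + 2*t) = t^2*(t + 3)*(t + 2)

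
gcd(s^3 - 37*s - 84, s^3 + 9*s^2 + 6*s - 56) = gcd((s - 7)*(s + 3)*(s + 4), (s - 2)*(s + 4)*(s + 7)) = s + 4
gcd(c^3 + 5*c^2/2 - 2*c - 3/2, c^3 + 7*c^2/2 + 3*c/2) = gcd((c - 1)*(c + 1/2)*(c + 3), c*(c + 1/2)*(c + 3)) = c^2 + 7*c/2 + 3/2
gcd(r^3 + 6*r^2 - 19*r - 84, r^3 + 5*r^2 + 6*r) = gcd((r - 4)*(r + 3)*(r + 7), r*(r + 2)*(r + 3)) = r + 3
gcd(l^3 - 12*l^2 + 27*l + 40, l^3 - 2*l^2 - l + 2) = l + 1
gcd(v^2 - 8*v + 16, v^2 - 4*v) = v - 4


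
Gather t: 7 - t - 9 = -t - 2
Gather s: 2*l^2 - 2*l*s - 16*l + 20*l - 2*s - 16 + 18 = 2*l^2 + 4*l + s*(-2*l - 2) + 2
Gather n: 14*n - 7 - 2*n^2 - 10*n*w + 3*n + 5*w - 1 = -2*n^2 + n*(17 - 10*w) + 5*w - 8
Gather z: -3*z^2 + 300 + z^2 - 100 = 200 - 2*z^2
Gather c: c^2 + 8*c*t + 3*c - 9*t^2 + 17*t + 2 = c^2 + c*(8*t + 3) - 9*t^2 + 17*t + 2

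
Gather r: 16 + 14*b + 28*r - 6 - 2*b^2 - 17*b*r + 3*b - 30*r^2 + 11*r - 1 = -2*b^2 + 17*b - 30*r^2 + r*(39 - 17*b) + 9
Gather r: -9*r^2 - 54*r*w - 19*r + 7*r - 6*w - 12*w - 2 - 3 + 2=-9*r^2 + r*(-54*w - 12) - 18*w - 3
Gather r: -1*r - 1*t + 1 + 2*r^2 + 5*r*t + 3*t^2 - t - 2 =2*r^2 + r*(5*t - 1) + 3*t^2 - 2*t - 1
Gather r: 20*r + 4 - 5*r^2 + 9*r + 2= -5*r^2 + 29*r + 6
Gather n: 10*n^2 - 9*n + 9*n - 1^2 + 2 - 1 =10*n^2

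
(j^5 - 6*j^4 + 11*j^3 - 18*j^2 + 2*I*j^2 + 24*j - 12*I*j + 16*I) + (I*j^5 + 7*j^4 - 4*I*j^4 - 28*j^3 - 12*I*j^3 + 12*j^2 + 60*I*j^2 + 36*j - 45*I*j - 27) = j^5 + I*j^5 + j^4 - 4*I*j^4 - 17*j^3 - 12*I*j^3 - 6*j^2 + 62*I*j^2 + 60*j - 57*I*j - 27 + 16*I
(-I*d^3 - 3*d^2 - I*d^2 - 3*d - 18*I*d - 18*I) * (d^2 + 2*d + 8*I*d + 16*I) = -I*d^5 + 5*d^4 - 3*I*d^4 + 15*d^3 - 44*I*d^3 + 154*d^2 - 126*I*d^2 + 432*d - 84*I*d + 288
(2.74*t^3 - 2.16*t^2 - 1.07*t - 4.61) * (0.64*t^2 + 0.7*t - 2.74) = 1.7536*t^5 + 0.5356*t^4 - 9.7044*t^3 + 2.219*t^2 - 0.295199999999999*t + 12.6314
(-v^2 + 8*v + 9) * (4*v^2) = -4*v^4 + 32*v^3 + 36*v^2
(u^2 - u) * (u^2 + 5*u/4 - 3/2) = u^4 + u^3/4 - 11*u^2/4 + 3*u/2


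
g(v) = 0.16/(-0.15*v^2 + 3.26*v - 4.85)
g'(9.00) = -0.00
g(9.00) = 0.01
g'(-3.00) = -0.00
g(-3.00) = -0.01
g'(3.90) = -0.01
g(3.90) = 0.03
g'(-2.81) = -0.00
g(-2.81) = -0.01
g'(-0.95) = -0.01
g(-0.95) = -0.02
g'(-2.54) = -0.00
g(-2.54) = -0.01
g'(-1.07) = -0.01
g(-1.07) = -0.02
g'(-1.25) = -0.01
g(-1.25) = -0.02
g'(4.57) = -0.01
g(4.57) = 0.02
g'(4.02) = -0.01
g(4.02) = 0.03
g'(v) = 0.16*(0.3*v - 3.26)/(-0.15*v^2 + 3.26*v - 4.85)^2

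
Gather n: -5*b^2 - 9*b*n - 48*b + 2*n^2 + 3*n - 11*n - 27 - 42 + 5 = -5*b^2 - 48*b + 2*n^2 + n*(-9*b - 8) - 64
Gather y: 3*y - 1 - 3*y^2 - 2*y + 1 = -3*y^2 + y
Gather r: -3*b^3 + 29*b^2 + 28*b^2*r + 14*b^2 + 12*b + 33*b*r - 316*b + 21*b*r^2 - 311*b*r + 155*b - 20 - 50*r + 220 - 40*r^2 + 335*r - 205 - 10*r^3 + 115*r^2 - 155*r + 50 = -3*b^3 + 43*b^2 - 149*b - 10*r^3 + r^2*(21*b + 75) + r*(28*b^2 - 278*b + 130) + 45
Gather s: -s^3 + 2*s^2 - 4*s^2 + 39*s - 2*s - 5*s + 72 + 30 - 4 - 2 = -s^3 - 2*s^2 + 32*s + 96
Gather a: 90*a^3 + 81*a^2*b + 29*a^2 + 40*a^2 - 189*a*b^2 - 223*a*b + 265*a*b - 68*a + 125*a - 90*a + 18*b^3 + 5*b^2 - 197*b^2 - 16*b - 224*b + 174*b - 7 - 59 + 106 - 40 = 90*a^3 + a^2*(81*b + 69) + a*(-189*b^2 + 42*b - 33) + 18*b^3 - 192*b^2 - 66*b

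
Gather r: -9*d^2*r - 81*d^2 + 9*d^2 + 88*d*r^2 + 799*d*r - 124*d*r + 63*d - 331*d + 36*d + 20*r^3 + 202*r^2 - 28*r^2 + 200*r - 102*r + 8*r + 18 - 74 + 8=-72*d^2 - 232*d + 20*r^3 + r^2*(88*d + 174) + r*(-9*d^2 + 675*d + 106) - 48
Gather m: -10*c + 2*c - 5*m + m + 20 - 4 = -8*c - 4*m + 16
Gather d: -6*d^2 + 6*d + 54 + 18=-6*d^2 + 6*d + 72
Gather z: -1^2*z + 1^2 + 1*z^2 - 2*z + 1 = z^2 - 3*z + 2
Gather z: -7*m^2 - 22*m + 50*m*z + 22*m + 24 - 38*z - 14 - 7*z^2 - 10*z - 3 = -7*m^2 - 7*z^2 + z*(50*m - 48) + 7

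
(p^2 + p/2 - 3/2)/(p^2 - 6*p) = (2*p^2 + p - 3)/(2*p*(p - 6))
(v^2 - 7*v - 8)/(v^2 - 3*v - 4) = (v - 8)/(v - 4)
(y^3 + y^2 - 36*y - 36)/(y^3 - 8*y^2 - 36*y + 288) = (y + 1)/(y - 8)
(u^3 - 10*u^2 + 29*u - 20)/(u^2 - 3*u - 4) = (u^2 - 6*u + 5)/(u + 1)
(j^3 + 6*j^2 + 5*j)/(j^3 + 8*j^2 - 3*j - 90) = j*(j + 1)/(j^2 + 3*j - 18)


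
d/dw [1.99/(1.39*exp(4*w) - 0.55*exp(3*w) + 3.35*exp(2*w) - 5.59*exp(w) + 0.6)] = (-11.0644*exp(3*w) + 3.2835*exp(2*w) - 13.333*exp(w) + 11.1241)*exp(w)/(1.39*exp(4*w) - 0.55*exp(3*w) + 3.35*exp(2*w) - 5.59*exp(w) + 0.6)^2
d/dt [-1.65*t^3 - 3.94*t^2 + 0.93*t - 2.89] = -4.95*t^2 - 7.88*t + 0.93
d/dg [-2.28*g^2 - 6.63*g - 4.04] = -4.56*g - 6.63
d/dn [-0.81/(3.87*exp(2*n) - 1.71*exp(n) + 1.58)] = (6.2694*exp(n) - 1.3851)*exp(n)/(3.87*exp(2*n) - 1.71*exp(n) + 1.58)^2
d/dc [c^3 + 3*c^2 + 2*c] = 3*c^2 + 6*c + 2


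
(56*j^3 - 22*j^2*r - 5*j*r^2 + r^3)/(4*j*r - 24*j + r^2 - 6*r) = (14*j^2 - 9*j*r + r^2)/(r - 6)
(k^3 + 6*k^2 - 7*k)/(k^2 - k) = k + 7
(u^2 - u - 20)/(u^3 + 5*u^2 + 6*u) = (u^2 - u - 20)/(u*(u^2 + 5*u + 6))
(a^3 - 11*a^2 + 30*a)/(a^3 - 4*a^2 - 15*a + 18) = a*(a - 5)/(a^2 + 2*a - 3)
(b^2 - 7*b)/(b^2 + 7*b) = (b - 7)/(b + 7)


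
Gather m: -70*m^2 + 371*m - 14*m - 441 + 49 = -70*m^2 + 357*m - 392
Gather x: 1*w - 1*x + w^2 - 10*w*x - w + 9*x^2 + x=w^2 - 10*w*x + 9*x^2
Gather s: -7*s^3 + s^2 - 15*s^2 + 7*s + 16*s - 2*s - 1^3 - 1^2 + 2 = -7*s^3 - 14*s^2 + 21*s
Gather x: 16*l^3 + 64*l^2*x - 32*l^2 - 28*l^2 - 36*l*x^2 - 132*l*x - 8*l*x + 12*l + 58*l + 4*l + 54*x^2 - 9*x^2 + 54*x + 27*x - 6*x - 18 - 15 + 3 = 16*l^3 - 60*l^2 + 74*l + x^2*(45 - 36*l) + x*(64*l^2 - 140*l + 75) - 30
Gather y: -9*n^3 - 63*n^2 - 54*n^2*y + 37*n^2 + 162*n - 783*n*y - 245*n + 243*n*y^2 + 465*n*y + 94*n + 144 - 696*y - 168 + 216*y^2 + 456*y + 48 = -9*n^3 - 26*n^2 + 11*n + y^2*(243*n + 216) + y*(-54*n^2 - 318*n - 240) + 24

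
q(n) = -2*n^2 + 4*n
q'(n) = 4 - 4*n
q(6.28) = -53.76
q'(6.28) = -21.12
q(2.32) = -1.48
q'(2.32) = -5.28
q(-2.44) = -21.67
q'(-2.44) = 13.76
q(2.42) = -2.03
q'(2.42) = -5.68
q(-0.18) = -0.78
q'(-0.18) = 4.72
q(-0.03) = -0.12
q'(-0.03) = 4.12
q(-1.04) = -6.32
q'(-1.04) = 8.16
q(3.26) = -8.22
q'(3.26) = -9.04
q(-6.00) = -96.00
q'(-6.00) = 28.00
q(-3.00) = -30.00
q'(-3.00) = 16.00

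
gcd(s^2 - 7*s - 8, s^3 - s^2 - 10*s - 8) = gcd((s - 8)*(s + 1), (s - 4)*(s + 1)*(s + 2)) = s + 1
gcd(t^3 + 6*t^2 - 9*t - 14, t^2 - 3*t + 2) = t - 2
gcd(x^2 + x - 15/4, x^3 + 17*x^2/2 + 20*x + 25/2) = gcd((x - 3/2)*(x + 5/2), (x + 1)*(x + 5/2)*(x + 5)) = x + 5/2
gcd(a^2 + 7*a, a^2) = a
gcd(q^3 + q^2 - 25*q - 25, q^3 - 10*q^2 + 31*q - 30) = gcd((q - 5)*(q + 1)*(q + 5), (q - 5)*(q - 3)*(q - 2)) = q - 5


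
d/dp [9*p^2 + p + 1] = 18*p + 1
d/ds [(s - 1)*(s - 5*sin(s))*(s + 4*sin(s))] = (1 - s)*(s + 4*sin(s))*(5*cos(s) - 1) + (s - 1)*(s - 5*sin(s))*(4*cos(s) + 1) + (s - 5*sin(s))*(s + 4*sin(s))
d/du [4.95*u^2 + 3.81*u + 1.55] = 9.9*u + 3.81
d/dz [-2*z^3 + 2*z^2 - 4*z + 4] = -6*z^2 + 4*z - 4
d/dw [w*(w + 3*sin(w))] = 3*w*cos(w) + 2*w + 3*sin(w)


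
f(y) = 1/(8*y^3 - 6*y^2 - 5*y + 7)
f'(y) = (-24*y^2 + 12*y + 5)/(8*y^3 - 6*y^2 - 5*y + 7)^2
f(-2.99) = -0.00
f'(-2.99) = -0.00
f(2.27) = 0.02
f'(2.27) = -0.03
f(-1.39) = -0.05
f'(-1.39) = -0.16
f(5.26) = 0.00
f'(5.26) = -0.00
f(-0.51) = 0.14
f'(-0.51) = -0.15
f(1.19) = 0.17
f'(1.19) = -0.40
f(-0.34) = 0.13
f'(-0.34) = -0.03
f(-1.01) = -0.43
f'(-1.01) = -5.91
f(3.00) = 0.01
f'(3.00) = -0.00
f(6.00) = 0.00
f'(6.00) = 0.00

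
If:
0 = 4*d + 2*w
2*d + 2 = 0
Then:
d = -1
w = 2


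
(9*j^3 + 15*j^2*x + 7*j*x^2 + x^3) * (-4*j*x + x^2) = -36*j^4*x - 51*j^3*x^2 - 13*j^2*x^3 + 3*j*x^4 + x^5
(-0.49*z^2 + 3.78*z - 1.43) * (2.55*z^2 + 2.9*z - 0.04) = -1.2495*z^4 + 8.218*z^3 + 7.3351*z^2 - 4.2982*z + 0.0572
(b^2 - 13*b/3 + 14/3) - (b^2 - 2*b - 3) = 23/3 - 7*b/3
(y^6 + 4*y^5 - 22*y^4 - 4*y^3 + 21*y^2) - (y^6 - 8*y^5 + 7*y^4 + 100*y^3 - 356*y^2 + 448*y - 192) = 12*y^5 - 29*y^4 - 104*y^3 + 377*y^2 - 448*y + 192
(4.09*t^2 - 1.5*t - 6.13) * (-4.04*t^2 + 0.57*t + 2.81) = -16.5236*t^4 + 8.3913*t^3 + 35.4031*t^2 - 7.7091*t - 17.2253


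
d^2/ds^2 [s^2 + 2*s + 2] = 2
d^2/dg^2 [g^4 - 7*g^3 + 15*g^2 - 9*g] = 12*g^2 - 42*g + 30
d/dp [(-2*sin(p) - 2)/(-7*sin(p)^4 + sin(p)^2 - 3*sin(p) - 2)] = 2*(-21*sin(p)^4 - 28*sin(p)^3 + sin(p)^2 + 2*sin(p) - 1)*cos(p)/(7*sin(p)^4 - sin(p)^2 + 3*sin(p) + 2)^2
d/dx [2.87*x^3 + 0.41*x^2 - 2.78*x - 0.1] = 8.61*x^2 + 0.82*x - 2.78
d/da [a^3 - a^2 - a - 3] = 3*a^2 - 2*a - 1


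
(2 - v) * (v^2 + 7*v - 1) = -v^3 - 5*v^2 + 15*v - 2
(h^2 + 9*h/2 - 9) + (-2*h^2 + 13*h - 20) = -h^2 + 35*h/2 - 29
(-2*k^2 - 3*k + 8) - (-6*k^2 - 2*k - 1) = 4*k^2 - k + 9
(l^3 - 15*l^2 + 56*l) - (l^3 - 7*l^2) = -8*l^2 + 56*l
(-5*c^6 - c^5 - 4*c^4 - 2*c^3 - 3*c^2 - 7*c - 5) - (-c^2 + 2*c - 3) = -5*c^6 - c^5 - 4*c^4 - 2*c^3 - 2*c^2 - 9*c - 2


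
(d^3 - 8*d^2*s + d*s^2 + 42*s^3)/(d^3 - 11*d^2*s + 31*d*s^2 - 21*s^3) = (-d - 2*s)/(-d + s)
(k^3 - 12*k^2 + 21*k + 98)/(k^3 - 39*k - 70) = (k - 7)/(k + 5)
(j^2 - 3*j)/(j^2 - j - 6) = j/(j + 2)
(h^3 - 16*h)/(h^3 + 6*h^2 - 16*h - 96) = h/(h + 6)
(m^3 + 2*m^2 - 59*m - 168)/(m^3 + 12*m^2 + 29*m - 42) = (m^2 - 5*m - 24)/(m^2 + 5*m - 6)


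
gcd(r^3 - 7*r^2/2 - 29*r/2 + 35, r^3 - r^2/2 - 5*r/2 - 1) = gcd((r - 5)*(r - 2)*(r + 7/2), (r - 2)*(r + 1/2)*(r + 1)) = r - 2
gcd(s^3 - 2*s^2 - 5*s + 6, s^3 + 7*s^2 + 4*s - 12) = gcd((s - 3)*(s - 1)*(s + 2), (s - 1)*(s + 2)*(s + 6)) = s^2 + s - 2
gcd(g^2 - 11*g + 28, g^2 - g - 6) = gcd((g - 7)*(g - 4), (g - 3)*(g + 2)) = 1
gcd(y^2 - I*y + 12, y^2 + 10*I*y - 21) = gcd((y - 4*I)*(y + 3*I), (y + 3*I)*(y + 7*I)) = y + 3*I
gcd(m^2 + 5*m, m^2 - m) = m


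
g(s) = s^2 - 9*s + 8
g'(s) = 2*s - 9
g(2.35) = -7.63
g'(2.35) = -4.30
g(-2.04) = 30.52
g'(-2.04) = -13.08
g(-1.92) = 28.97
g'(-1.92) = -12.84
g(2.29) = -7.37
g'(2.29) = -4.42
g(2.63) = -8.75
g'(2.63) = -3.74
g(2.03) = -6.15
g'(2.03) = -4.94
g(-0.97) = 17.67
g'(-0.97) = -10.94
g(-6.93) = 118.39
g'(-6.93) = -22.86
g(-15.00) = 368.00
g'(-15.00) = -39.00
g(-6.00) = 98.00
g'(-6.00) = -21.00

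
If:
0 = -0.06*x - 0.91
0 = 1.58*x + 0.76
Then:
No Solution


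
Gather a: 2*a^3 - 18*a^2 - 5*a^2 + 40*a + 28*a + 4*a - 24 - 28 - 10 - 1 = 2*a^3 - 23*a^2 + 72*a - 63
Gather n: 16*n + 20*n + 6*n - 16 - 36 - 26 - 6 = 42*n - 84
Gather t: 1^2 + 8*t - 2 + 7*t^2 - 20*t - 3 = 7*t^2 - 12*t - 4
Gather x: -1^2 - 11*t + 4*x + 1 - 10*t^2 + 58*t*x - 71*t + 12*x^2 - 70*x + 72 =-10*t^2 - 82*t + 12*x^2 + x*(58*t - 66) + 72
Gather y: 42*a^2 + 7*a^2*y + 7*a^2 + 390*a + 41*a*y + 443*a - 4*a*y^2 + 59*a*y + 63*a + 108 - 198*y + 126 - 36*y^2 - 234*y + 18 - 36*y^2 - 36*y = 49*a^2 + 896*a + y^2*(-4*a - 72) + y*(7*a^2 + 100*a - 468) + 252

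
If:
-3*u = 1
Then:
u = -1/3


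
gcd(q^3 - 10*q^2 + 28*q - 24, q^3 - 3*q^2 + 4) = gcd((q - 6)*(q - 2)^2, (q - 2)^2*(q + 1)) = q^2 - 4*q + 4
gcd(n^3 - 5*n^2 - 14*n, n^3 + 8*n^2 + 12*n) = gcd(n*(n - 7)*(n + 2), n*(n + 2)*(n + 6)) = n^2 + 2*n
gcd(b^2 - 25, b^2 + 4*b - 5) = b + 5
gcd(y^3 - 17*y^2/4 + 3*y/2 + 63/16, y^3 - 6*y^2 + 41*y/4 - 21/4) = y^2 - 5*y + 21/4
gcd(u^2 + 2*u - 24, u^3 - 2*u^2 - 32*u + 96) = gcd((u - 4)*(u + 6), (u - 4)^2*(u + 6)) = u^2 + 2*u - 24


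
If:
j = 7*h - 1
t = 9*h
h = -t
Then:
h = 0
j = -1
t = 0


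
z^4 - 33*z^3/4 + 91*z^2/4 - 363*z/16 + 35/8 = (z - 7/2)*(z - 5/2)*(z - 2)*(z - 1/4)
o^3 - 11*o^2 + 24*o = o*(o - 8)*(o - 3)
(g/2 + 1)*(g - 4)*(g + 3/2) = g^3/2 - g^2/4 - 11*g/2 - 6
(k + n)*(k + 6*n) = k^2 + 7*k*n + 6*n^2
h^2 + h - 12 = (h - 3)*(h + 4)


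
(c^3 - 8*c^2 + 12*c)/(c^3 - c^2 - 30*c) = (c - 2)/(c + 5)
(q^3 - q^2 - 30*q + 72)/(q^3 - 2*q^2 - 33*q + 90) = (q - 4)/(q - 5)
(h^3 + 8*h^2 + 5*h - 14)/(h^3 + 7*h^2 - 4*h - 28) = (h - 1)/(h - 2)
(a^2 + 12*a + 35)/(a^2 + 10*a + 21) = (a + 5)/(a + 3)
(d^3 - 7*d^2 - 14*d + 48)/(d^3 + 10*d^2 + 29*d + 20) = (d^3 - 7*d^2 - 14*d + 48)/(d^3 + 10*d^2 + 29*d + 20)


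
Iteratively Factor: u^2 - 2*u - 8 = (u - 4)*(u + 2)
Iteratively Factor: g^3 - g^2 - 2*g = (g)*(g^2 - g - 2) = g*(g - 2)*(g + 1)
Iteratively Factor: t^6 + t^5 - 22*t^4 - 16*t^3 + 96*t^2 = (t)*(t^5 + t^4 - 22*t^3 - 16*t^2 + 96*t) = t*(t + 3)*(t^4 - 2*t^3 - 16*t^2 + 32*t) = t*(t + 3)*(t + 4)*(t^3 - 6*t^2 + 8*t) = t*(t - 2)*(t + 3)*(t + 4)*(t^2 - 4*t) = t*(t - 4)*(t - 2)*(t + 3)*(t + 4)*(t)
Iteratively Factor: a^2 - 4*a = (a - 4)*(a)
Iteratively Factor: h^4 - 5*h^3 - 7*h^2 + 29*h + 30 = (h - 3)*(h^3 - 2*h^2 - 13*h - 10) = (h - 3)*(h + 1)*(h^2 - 3*h - 10) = (h - 3)*(h + 1)*(h + 2)*(h - 5)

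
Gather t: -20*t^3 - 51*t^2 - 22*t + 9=-20*t^3 - 51*t^2 - 22*t + 9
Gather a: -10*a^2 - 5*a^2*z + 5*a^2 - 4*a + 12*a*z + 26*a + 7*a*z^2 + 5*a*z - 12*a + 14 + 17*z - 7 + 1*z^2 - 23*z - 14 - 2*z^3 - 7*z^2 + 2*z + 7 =a^2*(-5*z - 5) + a*(7*z^2 + 17*z + 10) - 2*z^3 - 6*z^2 - 4*z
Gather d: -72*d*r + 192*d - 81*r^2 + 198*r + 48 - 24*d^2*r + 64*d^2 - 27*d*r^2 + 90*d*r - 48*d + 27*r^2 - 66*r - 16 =d^2*(64 - 24*r) + d*(-27*r^2 + 18*r + 144) - 54*r^2 + 132*r + 32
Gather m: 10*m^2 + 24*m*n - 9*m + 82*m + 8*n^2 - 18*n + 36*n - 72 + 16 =10*m^2 + m*(24*n + 73) + 8*n^2 + 18*n - 56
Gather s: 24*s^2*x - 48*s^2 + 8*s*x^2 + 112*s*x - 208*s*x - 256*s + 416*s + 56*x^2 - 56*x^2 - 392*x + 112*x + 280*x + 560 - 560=s^2*(24*x - 48) + s*(8*x^2 - 96*x + 160)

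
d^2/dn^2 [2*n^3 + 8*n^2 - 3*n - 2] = 12*n + 16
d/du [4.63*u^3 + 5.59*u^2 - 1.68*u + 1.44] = 13.89*u^2 + 11.18*u - 1.68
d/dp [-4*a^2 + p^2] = 2*p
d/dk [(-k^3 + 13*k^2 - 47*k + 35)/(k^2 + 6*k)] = (-k^4 - 12*k^3 + 125*k^2 - 70*k - 210)/(k^2*(k^2 + 12*k + 36))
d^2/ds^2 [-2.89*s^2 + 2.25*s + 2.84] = -5.78000000000000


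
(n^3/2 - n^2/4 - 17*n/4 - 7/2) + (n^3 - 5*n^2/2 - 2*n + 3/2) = 3*n^3/2 - 11*n^2/4 - 25*n/4 - 2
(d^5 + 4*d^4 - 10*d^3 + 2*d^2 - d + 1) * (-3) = -3*d^5 - 12*d^4 + 30*d^3 - 6*d^2 + 3*d - 3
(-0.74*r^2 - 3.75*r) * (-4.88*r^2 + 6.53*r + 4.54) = 3.6112*r^4 + 13.4678*r^3 - 27.8471*r^2 - 17.025*r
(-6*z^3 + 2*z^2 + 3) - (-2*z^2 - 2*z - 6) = -6*z^3 + 4*z^2 + 2*z + 9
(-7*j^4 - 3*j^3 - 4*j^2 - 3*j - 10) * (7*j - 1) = -49*j^5 - 14*j^4 - 25*j^3 - 17*j^2 - 67*j + 10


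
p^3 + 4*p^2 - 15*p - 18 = (p - 3)*(p + 1)*(p + 6)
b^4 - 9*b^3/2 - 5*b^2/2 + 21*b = b*(b - 7/2)*(b - 3)*(b + 2)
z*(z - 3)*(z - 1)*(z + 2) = z^4 - 2*z^3 - 5*z^2 + 6*z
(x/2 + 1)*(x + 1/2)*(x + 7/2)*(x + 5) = x^4/2 + 11*x^3/2 + 159*x^2/8 + 209*x/8 + 35/4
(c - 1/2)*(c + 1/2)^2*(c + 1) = c^4 + 3*c^3/2 + c^2/4 - 3*c/8 - 1/8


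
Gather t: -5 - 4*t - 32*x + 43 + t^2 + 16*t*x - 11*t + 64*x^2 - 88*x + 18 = t^2 + t*(16*x - 15) + 64*x^2 - 120*x + 56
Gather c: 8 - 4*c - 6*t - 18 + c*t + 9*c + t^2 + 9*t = c*(t + 5) + t^2 + 3*t - 10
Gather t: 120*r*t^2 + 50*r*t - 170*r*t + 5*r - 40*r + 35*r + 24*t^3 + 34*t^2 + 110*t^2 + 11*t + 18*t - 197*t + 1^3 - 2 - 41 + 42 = 24*t^3 + t^2*(120*r + 144) + t*(-120*r - 168)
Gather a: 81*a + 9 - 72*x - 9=81*a - 72*x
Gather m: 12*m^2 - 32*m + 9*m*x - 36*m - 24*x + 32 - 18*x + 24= 12*m^2 + m*(9*x - 68) - 42*x + 56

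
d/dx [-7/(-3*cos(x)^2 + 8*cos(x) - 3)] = 14*(3*cos(x) - 4)*sin(x)/(3*cos(x)^2 - 8*cos(x) + 3)^2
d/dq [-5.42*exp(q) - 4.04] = -5.42*exp(q)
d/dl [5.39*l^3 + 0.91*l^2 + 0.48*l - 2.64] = 16.17*l^2 + 1.82*l + 0.48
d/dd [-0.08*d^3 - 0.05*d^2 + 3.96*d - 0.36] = -0.24*d^2 - 0.1*d + 3.96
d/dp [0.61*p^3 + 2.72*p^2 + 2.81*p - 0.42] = 1.83*p^2 + 5.44*p + 2.81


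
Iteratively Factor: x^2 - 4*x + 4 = (x - 2)*(x - 2)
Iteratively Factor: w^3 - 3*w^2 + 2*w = (w)*(w^2 - 3*w + 2) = w*(w - 1)*(w - 2)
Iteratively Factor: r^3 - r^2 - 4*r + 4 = (r + 2)*(r^2 - 3*r + 2) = (r - 1)*(r + 2)*(r - 2)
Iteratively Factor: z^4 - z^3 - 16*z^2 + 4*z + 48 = (z - 2)*(z^3 + z^2 - 14*z - 24) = (z - 4)*(z - 2)*(z^2 + 5*z + 6) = (z - 4)*(z - 2)*(z + 2)*(z + 3)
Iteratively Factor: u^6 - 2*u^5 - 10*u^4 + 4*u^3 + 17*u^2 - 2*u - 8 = (u + 2)*(u^5 - 4*u^4 - 2*u^3 + 8*u^2 + u - 4) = (u + 1)*(u + 2)*(u^4 - 5*u^3 + 3*u^2 + 5*u - 4) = (u - 1)*(u + 1)*(u + 2)*(u^3 - 4*u^2 - u + 4) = (u - 4)*(u - 1)*(u + 1)*(u + 2)*(u^2 - 1) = (u - 4)*(u - 1)^2*(u + 1)*(u + 2)*(u + 1)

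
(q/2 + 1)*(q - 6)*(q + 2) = q^3/2 - q^2 - 10*q - 12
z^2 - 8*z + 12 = (z - 6)*(z - 2)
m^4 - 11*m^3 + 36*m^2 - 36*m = m*(m - 6)*(m - 3)*(m - 2)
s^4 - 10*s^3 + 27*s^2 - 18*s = s*(s - 6)*(s - 3)*(s - 1)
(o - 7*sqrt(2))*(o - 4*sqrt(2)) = o^2 - 11*sqrt(2)*o + 56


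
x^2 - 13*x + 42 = (x - 7)*(x - 6)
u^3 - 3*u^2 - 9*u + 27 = (u - 3)^2*(u + 3)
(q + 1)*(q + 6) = q^2 + 7*q + 6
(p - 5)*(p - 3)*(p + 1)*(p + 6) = p^4 - p^3 - 35*p^2 + 57*p + 90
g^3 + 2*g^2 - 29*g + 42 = (g - 3)*(g - 2)*(g + 7)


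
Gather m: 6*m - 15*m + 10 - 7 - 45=-9*m - 42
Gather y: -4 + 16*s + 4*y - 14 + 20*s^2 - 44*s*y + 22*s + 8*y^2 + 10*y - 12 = 20*s^2 + 38*s + 8*y^2 + y*(14 - 44*s) - 30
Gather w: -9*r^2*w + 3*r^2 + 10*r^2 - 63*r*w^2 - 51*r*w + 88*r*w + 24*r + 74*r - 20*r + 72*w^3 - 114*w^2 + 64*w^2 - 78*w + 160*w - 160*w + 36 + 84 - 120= 13*r^2 + 78*r + 72*w^3 + w^2*(-63*r - 50) + w*(-9*r^2 + 37*r - 78)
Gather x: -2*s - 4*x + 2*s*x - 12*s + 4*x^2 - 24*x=-14*s + 4*x^2 + x*(2*s - 28)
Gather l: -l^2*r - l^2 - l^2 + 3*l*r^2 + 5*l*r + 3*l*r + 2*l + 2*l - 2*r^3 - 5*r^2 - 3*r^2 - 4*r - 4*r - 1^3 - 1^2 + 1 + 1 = l^2*(-r - 2) + l*(3*r^2 + 8*r + 4) - 2*r^3 - 8*r^2 - 8*r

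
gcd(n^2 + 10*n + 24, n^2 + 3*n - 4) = n + 4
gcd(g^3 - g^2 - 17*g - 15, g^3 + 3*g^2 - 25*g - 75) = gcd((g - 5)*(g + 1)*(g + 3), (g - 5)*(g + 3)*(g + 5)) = g^2 - 2*g - 15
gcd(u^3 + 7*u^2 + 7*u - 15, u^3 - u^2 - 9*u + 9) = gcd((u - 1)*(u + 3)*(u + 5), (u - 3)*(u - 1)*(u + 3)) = u^2 + 2*u - 3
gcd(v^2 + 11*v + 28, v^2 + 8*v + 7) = v + 7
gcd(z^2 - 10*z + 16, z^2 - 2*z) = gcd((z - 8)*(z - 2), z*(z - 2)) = z - 2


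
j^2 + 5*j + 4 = (j + 1)*(j + 4)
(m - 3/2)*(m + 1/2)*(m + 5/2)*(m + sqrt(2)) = m^4 + sqrt(2)*m^3 + 3*m^3/2 - 13*m^2/4 + 3*sqrt(2)*m^2/2 - 13*sqrt(2)*m/4 - 15*m/8 - 15*sqrt(2)/8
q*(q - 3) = q^2 - 3*q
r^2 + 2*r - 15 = (r - 3)*(r + 5)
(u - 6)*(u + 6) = u^2 - 36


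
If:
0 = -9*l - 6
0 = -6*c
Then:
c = 0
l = -2/3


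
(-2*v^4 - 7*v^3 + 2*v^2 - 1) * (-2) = 4*v^4 + 14*v^3 - 4*v^2 + 2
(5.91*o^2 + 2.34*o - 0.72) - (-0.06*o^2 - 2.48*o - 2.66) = 5.97*o^2 + 4.82*o + 1.94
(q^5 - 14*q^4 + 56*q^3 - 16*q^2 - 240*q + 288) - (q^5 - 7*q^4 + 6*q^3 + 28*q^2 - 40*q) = -7*q^4 + 50*q^3 - 44*q^2 - 200*q + 288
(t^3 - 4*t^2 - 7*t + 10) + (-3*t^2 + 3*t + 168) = t^3 - 7*t^2 - 4*t + 178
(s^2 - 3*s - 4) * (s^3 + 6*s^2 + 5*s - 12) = s^5 + 3*s^4 - 17*s^3 - 51*s^2 + 16*s + 48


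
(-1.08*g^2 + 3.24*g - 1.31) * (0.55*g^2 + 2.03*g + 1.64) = -0.594*g^4 - 0.4104*g^3 + 4.0855*g^2 + 2.6543*g - 2.1484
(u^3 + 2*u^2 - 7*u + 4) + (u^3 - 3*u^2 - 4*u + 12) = 2*u^3 - u^2 - 11*u + 16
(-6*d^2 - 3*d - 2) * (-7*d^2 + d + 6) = 42*d^4 + 15*d^3 - 25*d^2 - 20*d - 12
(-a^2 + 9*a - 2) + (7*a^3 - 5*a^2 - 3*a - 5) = 7*a^3 - 6*a^2 + 6*a - 7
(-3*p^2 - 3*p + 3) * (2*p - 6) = -6*p^3 + 12*p^2 + 24*p - 18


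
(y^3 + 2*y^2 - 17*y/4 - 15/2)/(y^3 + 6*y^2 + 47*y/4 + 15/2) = (y - 2)/(y + 2)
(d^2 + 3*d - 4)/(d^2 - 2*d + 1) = (d + 4)/(d - 1)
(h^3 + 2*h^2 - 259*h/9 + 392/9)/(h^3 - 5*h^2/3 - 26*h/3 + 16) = (h^2 + 14*h/3 - 49/3)/(h^2 + h - 6)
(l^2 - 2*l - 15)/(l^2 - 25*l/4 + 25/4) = 4*(l + 3)/(4*l - 5)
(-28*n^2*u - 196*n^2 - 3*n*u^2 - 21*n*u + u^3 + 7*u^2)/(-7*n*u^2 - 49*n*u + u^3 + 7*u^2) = (4*n + u)/u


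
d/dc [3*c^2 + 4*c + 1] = 6*c + 4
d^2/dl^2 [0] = 0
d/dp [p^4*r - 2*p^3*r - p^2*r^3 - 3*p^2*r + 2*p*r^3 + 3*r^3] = 2*r*(2*p^3 - 3*p^2 - p*r^2 - 3*p + r^2)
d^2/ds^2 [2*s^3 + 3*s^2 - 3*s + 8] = 12*s + 6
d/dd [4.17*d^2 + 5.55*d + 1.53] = 8.34*d + 5.55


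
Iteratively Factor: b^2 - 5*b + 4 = (b - 1)*(b - 4)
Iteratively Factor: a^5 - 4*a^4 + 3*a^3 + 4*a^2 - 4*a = (a - 2)*(a^4 - 2*a^3 - a^2 + 2*a) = (a - 2)^2*(a^3 - a) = (a - 2)^2*(a + 1)*(a^2 - a) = a*(a - 2)^2*(a + 1)*(a - 1)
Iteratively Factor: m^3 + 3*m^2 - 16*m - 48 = (m + 3)*(m^2 - 16) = (m - 4)*(m + 3)*(m + 4)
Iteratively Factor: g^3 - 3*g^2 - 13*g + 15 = (g + 3)*(g^2 - 6*g + 5) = (g - 5)*(g + 3)*(g - 1)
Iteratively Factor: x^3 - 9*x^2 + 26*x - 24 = (x - 2)*(x^2 - 7*x + 12) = (x - 4)*(x - 2)*(x - 3)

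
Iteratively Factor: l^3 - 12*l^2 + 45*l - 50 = (l - 2)*(l^2 - 10*l + 25) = (l - 5)*(l - 2)*(l - 5)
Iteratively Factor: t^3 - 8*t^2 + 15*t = (t - 3)*(t^2 - 5*t) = t*(t - 3)*(t - 5)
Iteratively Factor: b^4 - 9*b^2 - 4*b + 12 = (b + 2)*(b^3 - 2*b^2 - 5*b + 6) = (b - 3)*(b + 2)*(b^2 + b - 2) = (b - 3)*(b + 2)^2*(b - 1)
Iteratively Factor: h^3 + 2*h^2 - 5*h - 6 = (h + 1)*(h^2 + h - 6) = (h + 1)*(h + 3)*(h - 2)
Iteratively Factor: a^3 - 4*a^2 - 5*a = (a - 5)*(a^2 + a) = a*(a - 5)*(a + 1)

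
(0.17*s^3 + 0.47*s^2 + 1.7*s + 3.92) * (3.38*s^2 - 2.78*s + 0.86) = 0.5746*s^5 + 1.116*s^4 + 4.5856*s^3 + 8.9278*s^2 - 9.4356*s + 3.3712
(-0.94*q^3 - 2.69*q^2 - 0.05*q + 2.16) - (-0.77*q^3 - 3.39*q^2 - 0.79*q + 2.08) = -0.17*q^3 + 0.7*q^2 + 0.74*q + 0.0800000000000001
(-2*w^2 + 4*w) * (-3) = 6*w^2 - 12*w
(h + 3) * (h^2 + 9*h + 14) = h^3 + 12*h^2 + 41*h + 42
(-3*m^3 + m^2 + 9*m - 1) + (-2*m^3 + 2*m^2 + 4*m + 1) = -5*m^3 + 3*m^2 + 13*m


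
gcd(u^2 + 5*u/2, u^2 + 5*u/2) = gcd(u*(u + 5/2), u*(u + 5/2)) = u^2 + 5*u/2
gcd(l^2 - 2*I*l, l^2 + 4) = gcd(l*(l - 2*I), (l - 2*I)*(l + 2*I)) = l - 2*I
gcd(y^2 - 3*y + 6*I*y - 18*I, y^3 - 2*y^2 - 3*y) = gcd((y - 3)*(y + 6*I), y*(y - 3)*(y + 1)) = y - 3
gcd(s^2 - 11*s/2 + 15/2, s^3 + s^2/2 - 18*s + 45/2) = s - 3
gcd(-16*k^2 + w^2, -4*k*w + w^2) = -4*k + w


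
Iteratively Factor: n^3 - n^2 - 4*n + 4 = (n + 2)*(n^2 - 3*n + 2) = (n - 1)*(n + 2)*(n - 2)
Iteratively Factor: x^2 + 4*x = (x)*(x + 4)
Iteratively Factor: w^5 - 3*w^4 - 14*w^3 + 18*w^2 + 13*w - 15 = (w - 5)*(w^4 + 2*w^3 - 4*w^2 - 2*w + 3) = (w - 5)*(w + 3)*(w^3 - w^2 - w + 1) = (w - 5)*(w - 1)*(w + 3)*(w^2 - 1) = (w - 5)*(w - 1)^2*(w + 3)*(w + 1)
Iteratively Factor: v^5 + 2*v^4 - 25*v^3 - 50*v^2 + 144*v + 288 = (v - 4)*(v^4 + 6*v^3 - v^2 - 54*v - 72) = (v - 4)*(v + 3)*(v^3 + 3*v^2 - 10*v - 24) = (v - 4)*(v - 3)*(v + 3)*(v^2 + 6*v + 8) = (v - 4)*(v - 3)*(v + 3)*(v + 4)*(v + 2)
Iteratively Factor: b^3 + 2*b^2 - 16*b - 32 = (b + 4)*(b^2 - 2*b - 8) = (b + 2)*(b + 4)*(b - 4)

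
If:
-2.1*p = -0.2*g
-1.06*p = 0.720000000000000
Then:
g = -7.13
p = -0.68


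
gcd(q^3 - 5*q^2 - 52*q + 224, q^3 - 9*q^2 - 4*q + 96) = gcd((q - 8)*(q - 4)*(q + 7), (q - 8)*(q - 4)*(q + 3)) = q^2 - 12*q + 32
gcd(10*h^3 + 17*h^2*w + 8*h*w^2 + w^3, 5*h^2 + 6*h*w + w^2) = 5*h^2 + 6*h*w + w^2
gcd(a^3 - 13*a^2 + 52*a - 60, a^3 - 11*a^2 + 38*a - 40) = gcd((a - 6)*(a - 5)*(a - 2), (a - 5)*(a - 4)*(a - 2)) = a^2 - 7*a + 10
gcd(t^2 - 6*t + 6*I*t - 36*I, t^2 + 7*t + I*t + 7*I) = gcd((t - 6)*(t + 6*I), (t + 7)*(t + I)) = 1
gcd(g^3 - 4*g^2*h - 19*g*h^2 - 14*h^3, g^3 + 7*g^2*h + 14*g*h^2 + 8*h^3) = g^2 + 3*g*h + 2*h^2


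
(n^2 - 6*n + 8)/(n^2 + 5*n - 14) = (n - 4)/(n + 7)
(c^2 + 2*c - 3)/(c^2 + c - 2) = (c + 3)/(c + 2)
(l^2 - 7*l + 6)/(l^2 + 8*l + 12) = (l^2 - 7*l + 6)/(l^2 + 8*l + 12)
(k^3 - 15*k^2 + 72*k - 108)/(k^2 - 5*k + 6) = (k^2 - 12*k + 36)/(k - 2)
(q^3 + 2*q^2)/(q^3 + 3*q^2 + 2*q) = q/(q + 1)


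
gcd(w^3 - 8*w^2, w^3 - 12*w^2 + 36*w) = w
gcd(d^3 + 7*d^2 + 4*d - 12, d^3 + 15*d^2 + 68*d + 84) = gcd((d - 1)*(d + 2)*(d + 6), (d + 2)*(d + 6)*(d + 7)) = d^2 + 8*d + 12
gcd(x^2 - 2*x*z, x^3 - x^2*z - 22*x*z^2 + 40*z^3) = x - 2*z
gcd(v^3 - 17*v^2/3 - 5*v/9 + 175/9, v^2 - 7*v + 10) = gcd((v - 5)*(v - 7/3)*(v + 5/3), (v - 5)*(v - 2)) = v - 5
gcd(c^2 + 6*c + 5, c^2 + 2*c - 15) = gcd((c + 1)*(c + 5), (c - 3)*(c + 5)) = c + 5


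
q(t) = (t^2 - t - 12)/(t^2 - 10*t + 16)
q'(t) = (10 - 2*t)*(t^2 - t - 12)/(t^2 - 10*t + 16)^2 + (2*t - 1)/(t^2 - 10*t + 16)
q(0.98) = -1.68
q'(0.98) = -1.75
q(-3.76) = 0.09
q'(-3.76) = -0.10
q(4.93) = -0.82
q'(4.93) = -0.97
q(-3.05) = 0.01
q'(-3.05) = -0.13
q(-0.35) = -0.59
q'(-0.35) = -0.41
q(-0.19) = -0.66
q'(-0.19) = -0.46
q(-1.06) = -0.35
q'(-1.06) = -0.27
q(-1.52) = -0.24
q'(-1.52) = -0.22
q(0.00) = -0.75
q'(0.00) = -0.53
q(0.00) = -0.75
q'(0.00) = -0.53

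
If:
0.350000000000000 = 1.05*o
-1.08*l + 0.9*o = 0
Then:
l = 0.28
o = 0.33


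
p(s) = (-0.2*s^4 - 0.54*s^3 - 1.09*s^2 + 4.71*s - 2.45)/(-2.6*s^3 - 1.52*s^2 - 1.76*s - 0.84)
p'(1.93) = 0.21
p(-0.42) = 26.02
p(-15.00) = -1.02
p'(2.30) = 0.18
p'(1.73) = 0.23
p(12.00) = 1.09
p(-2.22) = -0.72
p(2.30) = 0.21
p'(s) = (7.8*s^2 + 3.04*s + 1.76)*(-0.2*s^4 - 0.54*s^3 - 1.09*s^2 + 4.71*s - 2.45)/(-2.6*s^3 - 1.52*s^2 - 1.76*s - 0.84)^2 + (-0.8*s^3 - 1.62*s^2 - 2.18*s + 4.71)/(-2.6*s^3 - 1.52*s^2 - 1.76*s - 0.84) = (0.52*s^6 + 0.608000000000001*s^5 - 0.9572*s^4 + 27.0648*s^3 - 8.67160000000001*s^2 - 5.6168*s - 8.2684)/(6.76*s^6 + 7.904*s^5 + 11.4624*s^4 + 9.7184*s^3 + 5.6512*s^2 + 2.9568*s + 0.7056)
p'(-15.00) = 0.07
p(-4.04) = -0.37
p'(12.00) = 0.08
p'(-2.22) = -0.57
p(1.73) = 0.10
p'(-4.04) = -0.02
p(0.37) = 0.48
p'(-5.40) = 0.03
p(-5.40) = -0.39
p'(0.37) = -3.04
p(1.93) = 0.14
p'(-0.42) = -304.98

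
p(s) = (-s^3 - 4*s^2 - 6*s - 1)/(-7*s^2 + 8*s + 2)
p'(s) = (14*s - 8)*(-s^3 - 4*s^2 - 6*s - 1)/(-7*s^2 + 8*s + 2)^2 + (-3*s^2 - 8*s - 6)/(-7*s^2 + 8*s + 2) = (7*s^4 - 16*s^3 - 80*s^2 - 30*s - 4)/(49*s^4 - 112*s^3 + 36*s^2 + 32*s + 4)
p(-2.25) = -0.07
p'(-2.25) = 0.01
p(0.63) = -1.55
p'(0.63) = -3.17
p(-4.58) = -0.21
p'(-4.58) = 0.09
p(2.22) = 3.05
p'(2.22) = -2.16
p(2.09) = 3.39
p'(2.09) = -3.05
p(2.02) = 3.62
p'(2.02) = -3.76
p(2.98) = 2.23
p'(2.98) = -0.51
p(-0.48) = -0.31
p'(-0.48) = -0.49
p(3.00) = 2.22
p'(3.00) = -0.50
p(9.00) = 2.25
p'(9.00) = 0.11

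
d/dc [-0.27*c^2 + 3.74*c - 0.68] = 3.74 - 0.54*c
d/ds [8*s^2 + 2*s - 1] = 16*s + 2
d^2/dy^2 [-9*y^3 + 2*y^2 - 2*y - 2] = 4 - 54*y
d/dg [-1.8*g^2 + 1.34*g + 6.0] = 1.34 - 3.6*g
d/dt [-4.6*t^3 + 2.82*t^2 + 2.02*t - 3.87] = -13.8*t^2 + 5.64*t + 2.02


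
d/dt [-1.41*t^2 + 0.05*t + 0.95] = 0.05 - 2.82*t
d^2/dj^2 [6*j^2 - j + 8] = 12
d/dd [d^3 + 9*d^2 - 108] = 3*d*(d + 6)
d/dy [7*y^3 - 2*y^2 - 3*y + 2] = 21*y^2 - 4*y - 3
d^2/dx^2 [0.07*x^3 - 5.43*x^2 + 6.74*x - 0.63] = 0.42*x - 10.86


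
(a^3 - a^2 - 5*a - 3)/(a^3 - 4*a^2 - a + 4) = (a^2 - 2*a - 3)/(a^2 - 5*a + 4)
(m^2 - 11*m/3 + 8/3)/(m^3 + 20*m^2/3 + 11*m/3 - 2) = (3*m^2 - 11*m + 8)/(3*m^3 + 20*m^2 + 11*m - 6)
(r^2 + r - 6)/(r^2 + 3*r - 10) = (r + 3)/(r + 5)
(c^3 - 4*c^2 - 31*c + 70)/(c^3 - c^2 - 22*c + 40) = (c - 7)/(c - 4)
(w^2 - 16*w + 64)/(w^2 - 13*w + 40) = (w - 8)/(w - 5)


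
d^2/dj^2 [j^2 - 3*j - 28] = 2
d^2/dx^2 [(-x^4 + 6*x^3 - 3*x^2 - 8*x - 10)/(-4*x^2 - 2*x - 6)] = (4*x^6 + 6*x^5 + 21*x^4 + 80*x^3 + 66*x^2 - 246*x - 47)/(8*x^6 + 12*x^5 + 42*x^4 + 37*x^3 + 63*x^2 + 27*x + 27)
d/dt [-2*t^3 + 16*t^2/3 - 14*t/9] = -6*t^2 + 32*t/3 - 14/9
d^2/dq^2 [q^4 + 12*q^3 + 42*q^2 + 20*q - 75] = 12*q^2 + 72*q + 84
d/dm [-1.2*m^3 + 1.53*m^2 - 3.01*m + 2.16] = -3.6*m^2 + 3.06*m - 3.01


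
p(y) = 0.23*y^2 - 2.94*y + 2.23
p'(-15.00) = -9.84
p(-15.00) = 98.08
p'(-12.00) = -8.46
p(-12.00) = 70.63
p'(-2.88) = -4.26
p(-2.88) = 12.60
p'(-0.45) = -3.15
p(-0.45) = 3.60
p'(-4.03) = -4.79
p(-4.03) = 17.81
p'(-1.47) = -3.62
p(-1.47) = 7.05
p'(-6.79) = -6.06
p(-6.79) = 32.80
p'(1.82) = -2.10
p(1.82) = -2.36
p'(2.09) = -1.98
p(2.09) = -2.91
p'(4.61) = -0.82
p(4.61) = -6.44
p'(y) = 0.46*y - 2.94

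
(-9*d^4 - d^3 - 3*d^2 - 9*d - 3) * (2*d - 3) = -18*d^5 + 25*d^4 - 3*d^3 - 9*d^2 + 21*d + 9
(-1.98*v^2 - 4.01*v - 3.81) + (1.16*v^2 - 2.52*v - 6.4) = -0.82*v^2 - 6.53*v - 10.21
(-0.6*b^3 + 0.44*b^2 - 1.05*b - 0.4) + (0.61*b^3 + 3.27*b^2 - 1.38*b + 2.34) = 0.01*b^3 + 3.71*b^2 - 2.43*b + 1.94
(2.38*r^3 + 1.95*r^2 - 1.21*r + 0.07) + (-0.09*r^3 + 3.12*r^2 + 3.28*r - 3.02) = 2.29*r^3 + 5.07*r^2 + 2.07*r - 2.95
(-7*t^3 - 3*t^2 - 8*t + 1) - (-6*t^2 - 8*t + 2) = -7*t^3 + 3*t^2 - 1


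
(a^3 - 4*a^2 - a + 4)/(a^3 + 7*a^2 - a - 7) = (a - 4)/(a + 7)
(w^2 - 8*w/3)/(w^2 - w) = (w - 8/3)/(w - 1)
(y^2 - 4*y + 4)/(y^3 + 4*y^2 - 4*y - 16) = (y - 2)/(y^2 + 6*y + 8)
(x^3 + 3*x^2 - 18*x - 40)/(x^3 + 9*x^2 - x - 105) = (x^2 - 2*x - 8)/(x^2 + 4*x - 21)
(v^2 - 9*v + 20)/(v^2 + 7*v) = (v^2 - 9*v + 20)/(v*(v + 7))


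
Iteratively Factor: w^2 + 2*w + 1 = (w + 1)*(w + 1)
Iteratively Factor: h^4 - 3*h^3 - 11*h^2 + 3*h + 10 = (h + 1)*(h^3 - 4*h^2 - 7*h + 10) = (h - 1)*(h + 1)*(h^2 - 3*h - 10) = (h - 5)*(h - 1)*(h + 1)*(h + 2)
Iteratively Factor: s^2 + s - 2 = (s - 1)*(s + 2)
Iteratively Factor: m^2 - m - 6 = (m - 3)*(m + 2)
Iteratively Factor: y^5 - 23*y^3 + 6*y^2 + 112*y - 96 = (y + 4)*(y^4 - 4*y^3 - 7*y^2 + 34*y - 24) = (y - 4)*(y + 4)*(y^3 - 7*y + 6) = (y - 4)*(y - 1)*(y + 4)*(y^2 + y - 6) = (y - 4)*(y - 2)*(y - 1)*(y + 4)*(y + 3)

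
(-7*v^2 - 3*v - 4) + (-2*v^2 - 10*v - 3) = -9*v^2 - 13*v - 7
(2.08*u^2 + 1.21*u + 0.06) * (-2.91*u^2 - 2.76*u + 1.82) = -6.0528*u^4 - 9.2619*u^3 + 0.271400000000001*u^2 + 2.0366*u + 0.1092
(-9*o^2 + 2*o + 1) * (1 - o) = 9*o^3 - 11*o^2 + o + 1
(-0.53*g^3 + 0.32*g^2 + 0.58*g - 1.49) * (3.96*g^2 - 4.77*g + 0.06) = -2.0988*g^5 + 3.7953*g^4 + 0.7386*g^3 - 8.6478*g^2 + 7.1421*g - 0.0894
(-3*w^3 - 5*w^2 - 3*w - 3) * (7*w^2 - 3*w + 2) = -21*w^5 - 26*w^4 - 12*w^3 - 22*w^2 + 3*w - 6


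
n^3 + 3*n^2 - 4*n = n*(n - 1)*(n + 4)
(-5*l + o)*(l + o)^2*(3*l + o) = -15*l^4 - 32*l^3*o - 18*l^2*o^2 + o^4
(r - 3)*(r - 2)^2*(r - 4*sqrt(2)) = r^4 - 7*r^3 - 4*sqrt(2)*r^3 + 16*r^2 + 28*sqrt(2)*r^2 - 64*sqrt(2)*r - 12*r + 48*sqrt(2)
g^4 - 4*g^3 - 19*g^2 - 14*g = g*(g - 7)*(g + 1)*(g + 2)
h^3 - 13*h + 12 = (h - 3)*(h - 1)*(h + 4)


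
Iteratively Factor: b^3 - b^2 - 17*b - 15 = (b + 3)*(b^2 - 4*b - 5) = (b - 5)*(b + 3)*(b + 1)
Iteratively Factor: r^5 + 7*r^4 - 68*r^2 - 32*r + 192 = (r - 2)*(r^4 + 9*r^3 + 18*r^2 - 32*r - 96) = (r - 2)*(r + 4)*(r^3 + 5*r^2 - 2*r - 24) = (r - 2)*(r + 3)*(r + 4)*(r^2 + 2*r - 8) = (r - 2)^2*(r + 3)*(r + 4)*(r + 4)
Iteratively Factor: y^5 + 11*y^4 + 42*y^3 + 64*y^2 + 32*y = (y)*(y^4 + 11*y^3 + 42*y^2 + 64*y + 32) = y*(y + 2)*(y^3 + 9*y^2 + 24*y + 16) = y*(y + 2)*(y + 4)*(y^2 + 5*y + 4) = y*(y + 1)*(y + 2)*(y + 4)*(y + 4)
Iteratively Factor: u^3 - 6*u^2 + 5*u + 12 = (u - 4)*(u^2 - 2*u - 3) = (u - 4)*(u - 3)*(u + 1)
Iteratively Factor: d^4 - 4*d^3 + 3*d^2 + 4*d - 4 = (d - 1)*(d^3 - 3*d^2 + 4) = (d - 1)*(d + 1)*(d^2 - 4*d + 4) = (d - 2)*(d - 1)*(d + 1)*(d - 2)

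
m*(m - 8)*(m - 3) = m^3 - 11*m^2 + 24*m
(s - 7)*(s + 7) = s^2 - 49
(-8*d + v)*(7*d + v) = -56*d^2 - d*v + v^2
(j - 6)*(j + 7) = j^2 + j - 42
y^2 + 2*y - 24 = (y - 4)*(y + 6)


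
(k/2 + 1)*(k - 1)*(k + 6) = k^3/2 + 7*k^2/2 + 2*k - 6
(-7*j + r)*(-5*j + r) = 35*j^2 - 12*j*r + r^2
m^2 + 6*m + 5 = (m + 1)*(m + 5)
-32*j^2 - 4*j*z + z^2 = (-8*j + z)*(4*j + z)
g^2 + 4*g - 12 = (g - 2)*(g + 6)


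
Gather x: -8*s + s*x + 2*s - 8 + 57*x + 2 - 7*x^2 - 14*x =-6*s - 7*x^2 + x*(s + 43) - 6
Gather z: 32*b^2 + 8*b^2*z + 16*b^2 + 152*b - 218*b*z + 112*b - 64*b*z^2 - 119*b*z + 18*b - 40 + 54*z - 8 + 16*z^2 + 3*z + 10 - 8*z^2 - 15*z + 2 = 48*b^2 + 282*b + z^2*(8 - 64*b) + z*(8*b^2 - 337*b + 42) - 36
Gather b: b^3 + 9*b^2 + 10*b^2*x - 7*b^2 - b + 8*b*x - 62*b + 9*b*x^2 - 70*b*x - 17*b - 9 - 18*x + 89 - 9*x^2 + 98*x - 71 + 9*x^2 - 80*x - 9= b^3 + b^2*(10*x + 2) + b*(9*x^2 - 62*x - 80)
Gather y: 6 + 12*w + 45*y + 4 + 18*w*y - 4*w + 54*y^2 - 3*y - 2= 8*w + 54*y^2 + y*(18*w + 42) + 8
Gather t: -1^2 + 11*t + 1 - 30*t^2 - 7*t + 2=-30*t^2 + 4*t + 2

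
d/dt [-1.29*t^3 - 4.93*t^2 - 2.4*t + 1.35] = -3.87*t^2 - 9.86*t - 2.4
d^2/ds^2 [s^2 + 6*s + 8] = 2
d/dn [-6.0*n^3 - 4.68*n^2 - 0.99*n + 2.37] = -18.0*n^2 - 9.36*n - 0.99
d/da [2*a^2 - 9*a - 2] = 4*a - 9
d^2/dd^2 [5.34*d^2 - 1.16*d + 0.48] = 10.6800000000000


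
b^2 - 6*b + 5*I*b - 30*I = (b - 6)*(b + 5*I)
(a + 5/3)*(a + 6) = a^2 + 23*a/3 + 10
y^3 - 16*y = y*(y - 4)*(y + 4)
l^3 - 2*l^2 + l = l*(l - 1)^2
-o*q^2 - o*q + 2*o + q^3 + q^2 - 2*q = (-o + q)*(q - 1)*(q + 2)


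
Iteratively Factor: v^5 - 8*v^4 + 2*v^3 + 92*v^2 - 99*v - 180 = (v - 4)*(v^4 - 4*v^3 - 14*v^2 + 36*v + 45) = (v - 4)*(v + 1)*(v^3 - 5*v^2 - 9*v + 45) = (v - 5)*(v - 4)*(v + 1)*(v^2 - 9) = (v - 5)*(v - 4)*(v - 3)*(v + 1)*(v + 3)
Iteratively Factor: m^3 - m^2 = (m - 1)*(m^2) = m*(m - 1)*(m)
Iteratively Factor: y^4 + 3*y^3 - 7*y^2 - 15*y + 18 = (y + 3)*(y^3 - 7*y + 6) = (y + 3)^2*(y^2 - 3*y + 2) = (y - 1)*(y + 3)^2*(y - 2)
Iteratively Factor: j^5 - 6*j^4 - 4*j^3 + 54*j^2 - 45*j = (j + 3)*(j^4 - 9*j^3 + 23*j^2 - 15*j) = (j - 3)*(j + 3)*(j^3 - 6*j^2 + 5*j) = (j - 5)*(j - 3)*(j + 3)*(j^2 - j) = j*(j - 5)*(j - 3)*(j + 3)*(j - 1)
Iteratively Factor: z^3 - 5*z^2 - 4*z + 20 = (z + 2)*(z^2 - 7*z + 10) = (z - 2)*(z + 2)*(z - 5)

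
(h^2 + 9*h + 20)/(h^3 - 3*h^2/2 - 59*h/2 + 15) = 2*(h + 4)/(2*h^2 - 13*h + 6)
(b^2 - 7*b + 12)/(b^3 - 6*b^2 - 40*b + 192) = (b - 3)/(b^2 - 2*b - 48)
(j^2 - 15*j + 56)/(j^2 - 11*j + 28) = (j - 8)/(j - 4)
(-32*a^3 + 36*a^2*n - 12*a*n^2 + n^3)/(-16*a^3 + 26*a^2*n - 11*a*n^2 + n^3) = (2*a - n)/(a - n)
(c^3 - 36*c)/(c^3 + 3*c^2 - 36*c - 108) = c/(c + 3)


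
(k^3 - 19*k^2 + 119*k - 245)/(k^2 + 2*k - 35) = (k^2 - 14*k + 49)/(k + 7)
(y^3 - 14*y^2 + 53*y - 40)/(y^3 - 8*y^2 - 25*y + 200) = (y - 1)/(y + 5)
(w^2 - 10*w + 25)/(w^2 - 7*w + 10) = (w - 5)/(w - 2)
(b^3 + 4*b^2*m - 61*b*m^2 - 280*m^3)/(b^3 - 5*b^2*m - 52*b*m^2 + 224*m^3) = (b + 5*m)/(b - 4*m)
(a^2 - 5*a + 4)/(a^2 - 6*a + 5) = (a - 4)/(a - 5)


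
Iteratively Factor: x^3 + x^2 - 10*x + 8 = (x - 1)*(x^2 + 2*x - 8) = (x - 1)*(x + 4)*(x - 2)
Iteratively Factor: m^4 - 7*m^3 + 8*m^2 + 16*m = (m)*(m^3 - 7*m^2 + 8*m + 16) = m*(m - 4)*(m^2 - 3*m - 4) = m*(m - 4)^2*(m + 1)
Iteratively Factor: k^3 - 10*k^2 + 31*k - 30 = (k - 3)*(k^2 - 7*k + 10) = (k - 3)*(k - 2)*(k - 5)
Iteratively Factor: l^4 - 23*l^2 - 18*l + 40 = (l + 4)*(l^3 - 4*l^2 - 7*l + 10) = (l - 1)*(l + 4)*(l^2 - 3*l - 10) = (l - 1)*(l + 2)*(l + 4)*(l - 5)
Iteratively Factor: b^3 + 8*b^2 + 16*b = (b + 4)*(b^2 + 4*b) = (b + 4)^2*(b)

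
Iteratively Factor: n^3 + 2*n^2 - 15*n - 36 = (n + 3)*(n^2 - n - 12) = (n + 3)^2*(n - 4)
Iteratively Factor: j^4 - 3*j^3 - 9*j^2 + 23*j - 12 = (j - 4)*(j^3 + j^2 - 5*j + 3) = (j - 4)*(j - 1)*(j^2 + 2*j - 3) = (j - 4)*(j - 1)^2*(j + 3)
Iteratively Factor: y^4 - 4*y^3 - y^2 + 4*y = (y)*(y^3 - 4*y^2 - y + 4) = y*(y + 1)*(y^2 - 5*y + 4) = y*(y - 1)*(y + 1)*(y - 4)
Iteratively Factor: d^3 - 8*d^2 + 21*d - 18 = (d - 3)*(d^2 - 5*d + 6) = (d - 3)^2*(d - 2)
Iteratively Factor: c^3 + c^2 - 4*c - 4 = (c + 2)*(c^2 - c - 2) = (c - 2)*(c + 2)*(c + 1)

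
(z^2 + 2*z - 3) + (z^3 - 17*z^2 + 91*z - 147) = z^3 - 16*z^2 + 93*z - 150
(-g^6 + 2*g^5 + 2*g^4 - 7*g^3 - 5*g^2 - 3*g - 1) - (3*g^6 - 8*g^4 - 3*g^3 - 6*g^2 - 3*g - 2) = -4*g^6 + 2*g^5 + 10*g^4 - 4*g^3 + g^2 + 1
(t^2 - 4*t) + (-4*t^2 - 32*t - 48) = -3*t^2 - 36*t - 48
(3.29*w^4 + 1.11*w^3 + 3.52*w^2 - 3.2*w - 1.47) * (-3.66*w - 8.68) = -12.0414*w^5 - 32.6198*w^4 - 22.518*w^3 - 18.8416*w^2 + 33.1562*w + 12.7596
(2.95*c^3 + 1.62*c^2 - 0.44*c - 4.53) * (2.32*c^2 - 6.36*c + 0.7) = 6.844*c^5 - 15.0036*c^4 - 9.259*c^3 - 6.5772*c^2 + 28.5028*c - 3.171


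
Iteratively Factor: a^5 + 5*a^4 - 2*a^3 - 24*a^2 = (a + 3)*(a^4 + 2*a^3 - 8*a^2) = (a + 3)*(a + 4)*(a^3 - 2*a^2) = a*(a + 3)*(a + 4)*(a^2 - 2*a) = a*(a - 2)*(a + 3)*(a + 4)*(a)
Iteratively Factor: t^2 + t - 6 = (t + 3)*(t - 2)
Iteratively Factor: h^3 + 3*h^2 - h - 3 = (h + 3)*(h^2 - 1) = (h + 1)*(h + 3)*(h - 1)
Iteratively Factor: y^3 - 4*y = (y)*(y^2 - 4) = y*(y - 2)*(y + 2)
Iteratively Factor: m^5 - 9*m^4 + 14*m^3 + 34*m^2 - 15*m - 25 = (m + 1)*(m^4 - 10*m^3 + 24*m^2 + 10*m - 25) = (m - 5)*(m + 1)*(m^3 - 5*m^2 - m + 5) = (m - 5)*(m + 1)^2*(m^2 - 6*m + 5) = (m - 5)^2*(m + 1)^2*(m - 1)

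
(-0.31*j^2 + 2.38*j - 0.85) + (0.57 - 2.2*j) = -0.31*j^2 + 0.18*j - 0.28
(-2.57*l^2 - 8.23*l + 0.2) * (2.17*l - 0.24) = -5.5769*l^3 - 17.2423*l^2 + 2.4092*l - 0.048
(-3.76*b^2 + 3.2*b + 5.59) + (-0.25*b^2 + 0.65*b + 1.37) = -4.01*b^2 + 3.85*b + 6.96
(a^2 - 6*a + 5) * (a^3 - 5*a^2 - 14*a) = a^5 - 11*a^4 + 21*a^3 + 59*a^2 - 70*a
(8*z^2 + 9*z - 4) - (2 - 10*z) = 8*z^2 + 19*z - 6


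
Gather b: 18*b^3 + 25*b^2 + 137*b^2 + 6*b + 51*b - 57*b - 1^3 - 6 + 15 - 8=18*b^3 + 162*b^2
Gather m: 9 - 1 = 8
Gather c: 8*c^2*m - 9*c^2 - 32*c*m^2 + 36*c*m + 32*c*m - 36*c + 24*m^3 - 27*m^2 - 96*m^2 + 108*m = c^2*(8*m - 9) + c*(-32*m^2 + 68*m - 36) + 24*m^3 - 123*m^2 + 108*m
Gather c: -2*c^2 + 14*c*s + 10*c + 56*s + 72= -2*c^2 + c*(14*s + 10) + 56*s + 72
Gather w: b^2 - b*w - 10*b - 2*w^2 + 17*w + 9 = b^2 - 10*b - 2*w^2 + w*(17 - b) + 9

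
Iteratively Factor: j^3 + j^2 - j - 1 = (j + 1)*(j^2 - 1) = (j - 1)*(j + 1)*(j + 1)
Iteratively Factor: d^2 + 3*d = (d)*(d + 3)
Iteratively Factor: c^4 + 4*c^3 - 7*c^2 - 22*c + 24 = (c - 1)*(c^3 + 5*c^2 - 2*c - 24) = (c - 1)*(c + 3)*(c^2 + 2*c - 8) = (c - 2)*(c - 1)*(c + 3)*(c + 4)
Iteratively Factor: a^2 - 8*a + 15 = (a - 3)*(a - 5)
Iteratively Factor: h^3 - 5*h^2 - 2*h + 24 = (h - 3)*(h^2 - 2*h - 8) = (h - 3)*(h + 2)*(h - 4)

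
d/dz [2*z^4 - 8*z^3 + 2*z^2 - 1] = 4*z*(2*z^2 - 6*z + 1)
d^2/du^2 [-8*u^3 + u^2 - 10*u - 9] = 2 - 48*u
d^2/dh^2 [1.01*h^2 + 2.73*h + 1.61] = 2.02000000000000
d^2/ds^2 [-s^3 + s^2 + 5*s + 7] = 2 - 6*s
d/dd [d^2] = 2*d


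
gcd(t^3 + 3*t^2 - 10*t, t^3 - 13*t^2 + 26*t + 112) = 1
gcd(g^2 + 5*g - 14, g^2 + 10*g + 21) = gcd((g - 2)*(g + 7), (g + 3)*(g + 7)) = g + 7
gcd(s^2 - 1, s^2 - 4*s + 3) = s - 1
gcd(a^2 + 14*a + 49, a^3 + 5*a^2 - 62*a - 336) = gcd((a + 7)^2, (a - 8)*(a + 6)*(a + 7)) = a + 7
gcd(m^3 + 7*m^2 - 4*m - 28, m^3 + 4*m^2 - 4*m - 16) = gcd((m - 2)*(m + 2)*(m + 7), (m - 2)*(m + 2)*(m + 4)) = m^2 - 4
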